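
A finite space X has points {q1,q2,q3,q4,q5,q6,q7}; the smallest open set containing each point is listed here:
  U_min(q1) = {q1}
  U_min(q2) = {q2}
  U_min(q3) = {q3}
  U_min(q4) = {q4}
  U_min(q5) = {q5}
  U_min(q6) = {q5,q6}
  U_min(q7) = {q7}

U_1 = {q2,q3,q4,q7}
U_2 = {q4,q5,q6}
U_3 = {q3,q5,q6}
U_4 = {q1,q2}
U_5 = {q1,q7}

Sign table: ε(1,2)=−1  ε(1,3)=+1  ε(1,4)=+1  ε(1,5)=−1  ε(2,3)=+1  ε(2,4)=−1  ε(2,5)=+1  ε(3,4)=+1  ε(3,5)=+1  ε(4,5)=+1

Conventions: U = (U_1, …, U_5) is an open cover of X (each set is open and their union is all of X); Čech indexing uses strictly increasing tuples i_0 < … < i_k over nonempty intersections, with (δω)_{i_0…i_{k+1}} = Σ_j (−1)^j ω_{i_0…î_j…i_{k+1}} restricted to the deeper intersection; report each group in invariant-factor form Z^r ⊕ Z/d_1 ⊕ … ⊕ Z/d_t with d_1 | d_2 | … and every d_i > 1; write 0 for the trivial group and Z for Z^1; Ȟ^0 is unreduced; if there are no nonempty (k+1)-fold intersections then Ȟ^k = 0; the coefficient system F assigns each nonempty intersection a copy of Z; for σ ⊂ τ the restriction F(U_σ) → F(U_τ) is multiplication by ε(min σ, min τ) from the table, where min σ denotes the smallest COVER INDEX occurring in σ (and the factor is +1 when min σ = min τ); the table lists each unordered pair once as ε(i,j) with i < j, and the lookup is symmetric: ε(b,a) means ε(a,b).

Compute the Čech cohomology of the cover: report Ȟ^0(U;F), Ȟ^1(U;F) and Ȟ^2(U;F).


intersection data:
  U12={q4} U13={q3} U14={q2} U15={q7} U23={q5,q6} U45={q1}
C dims 5,6; δ0: rk 5, SNF 1^4·2
Ȟ^0 = (5 − 5) − 0 = 0, so Ȟ^0 ≅ 0
Ȟ^1 = (6 − 0) − 5 = 1 plus torsion [2], so Ȟ^1 ≅ Z ⊕ Z/2
Ȟ^2 = (0 − 0) − 0 = 0, so Ȟ^2 ≅ 0

Ȟ^0 ≅ 0, Ȟ^1 ≅ Z ⊕ Z/2 and Ȟ^2 ≅ 0


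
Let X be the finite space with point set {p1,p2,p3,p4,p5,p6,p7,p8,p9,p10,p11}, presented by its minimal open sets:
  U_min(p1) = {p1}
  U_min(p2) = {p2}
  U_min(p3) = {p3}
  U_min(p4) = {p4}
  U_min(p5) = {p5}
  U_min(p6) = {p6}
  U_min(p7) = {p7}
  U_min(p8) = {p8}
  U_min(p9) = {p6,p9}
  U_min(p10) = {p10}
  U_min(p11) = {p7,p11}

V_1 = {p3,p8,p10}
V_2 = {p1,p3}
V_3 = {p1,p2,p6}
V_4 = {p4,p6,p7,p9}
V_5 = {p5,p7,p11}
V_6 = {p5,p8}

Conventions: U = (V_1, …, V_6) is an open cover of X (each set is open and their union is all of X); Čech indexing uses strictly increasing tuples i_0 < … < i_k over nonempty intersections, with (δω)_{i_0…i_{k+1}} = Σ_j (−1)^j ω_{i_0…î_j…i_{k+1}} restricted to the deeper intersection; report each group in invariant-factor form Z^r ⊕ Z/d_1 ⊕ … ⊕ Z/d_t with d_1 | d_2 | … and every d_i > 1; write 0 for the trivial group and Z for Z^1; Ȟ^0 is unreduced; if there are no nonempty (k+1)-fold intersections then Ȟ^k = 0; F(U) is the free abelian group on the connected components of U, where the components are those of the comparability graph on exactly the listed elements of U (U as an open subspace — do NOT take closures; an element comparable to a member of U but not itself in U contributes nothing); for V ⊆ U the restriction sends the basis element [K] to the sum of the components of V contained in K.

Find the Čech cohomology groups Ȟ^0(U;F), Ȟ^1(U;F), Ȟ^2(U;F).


intersection data:
  V12={p3} V16={p8} V23={p1} V34={p6} V45={p7} V56={p5}
components per intersection:
  V1: {p3} {p8} {p10}
  V2: {p1} {p3}
  V3: {p1} {p2} {p6}
  V4: {p4} {p6,p9} {p7}
  V5: {p5} {p7,p11}
  V6: {p5} {p8}
  V12: {p3}
  V16: {p8}
  V23: {p1}
  V34: {p6}
  V45: {p7}
  V56: {p5}
C dims 15,6; δ0: rk 6, SNF 1^6
Ȟ^0 = (15 − 6) − 0 = 9, so Ȟ^0 ≅ Z^9
Ȟ^1 = (6 − 0) − 6 = 0, so Ȟ^1 ≅ 0
Ȟ^2 = (0 − 0) − 0 = 0, so Ȟ^2 ≅ 0

Ȟ^0 ≅ Z^9; Ȟ^1 ≅ 0; Ȟ^2 ≅ 0


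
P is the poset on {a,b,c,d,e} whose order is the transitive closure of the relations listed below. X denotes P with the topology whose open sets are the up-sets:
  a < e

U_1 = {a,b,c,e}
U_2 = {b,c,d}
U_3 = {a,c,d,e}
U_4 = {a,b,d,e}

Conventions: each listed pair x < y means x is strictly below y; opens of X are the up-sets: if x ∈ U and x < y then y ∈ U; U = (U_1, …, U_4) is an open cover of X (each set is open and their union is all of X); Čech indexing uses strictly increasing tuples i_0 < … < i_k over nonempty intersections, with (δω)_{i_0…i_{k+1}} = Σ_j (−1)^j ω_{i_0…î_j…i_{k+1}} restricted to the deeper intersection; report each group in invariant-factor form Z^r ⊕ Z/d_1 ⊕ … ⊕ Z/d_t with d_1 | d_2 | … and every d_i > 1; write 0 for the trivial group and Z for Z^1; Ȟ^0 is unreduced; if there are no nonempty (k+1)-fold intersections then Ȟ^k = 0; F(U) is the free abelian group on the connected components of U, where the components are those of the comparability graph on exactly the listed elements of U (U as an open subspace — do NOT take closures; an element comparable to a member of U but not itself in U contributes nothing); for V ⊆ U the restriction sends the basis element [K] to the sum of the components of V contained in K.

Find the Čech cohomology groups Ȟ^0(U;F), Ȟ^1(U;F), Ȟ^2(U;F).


cover nerve:
  U12={b,c} U13={a,c,e} U14={a,b,e} U23={c,d} U24={b,d} U34={a,d,e}
  U123={c} U124={b} U134={a,e} U234={d}
components per intersection:
  U1: {a,e} {b} {c}
  U2: {b} {c} {d}
  U3: {a,e} {c} {d}
  U4: {a,e} {b} {d}
  U12: {b} {c}
  U13: {a,e} {c}
  U14: {a,e} {b}
  U23: {c} {d}
  U24: {b} {d}
  U34: {a,e} {d}
  U123: {c}
  U124: {b}
  U134: {a,e}
  U234: {d}
C dims 12,12,4; δ0: rk 8, SNF 1^8; δ1: rk 4, SNF 1^4
Ȟ^0: (12−8)−0=4 ⇒ Z^4
Ȟ^1: (12−4)−8=0 ⇒ 0
Ȟ^2: (4−0)−4=0 ⇒ 0

Ȟ^0(U;F) ≅ Z^4, Ȟ^1(U;F) ≅ 0 and Ȟ^2(U;F) ≅ 0


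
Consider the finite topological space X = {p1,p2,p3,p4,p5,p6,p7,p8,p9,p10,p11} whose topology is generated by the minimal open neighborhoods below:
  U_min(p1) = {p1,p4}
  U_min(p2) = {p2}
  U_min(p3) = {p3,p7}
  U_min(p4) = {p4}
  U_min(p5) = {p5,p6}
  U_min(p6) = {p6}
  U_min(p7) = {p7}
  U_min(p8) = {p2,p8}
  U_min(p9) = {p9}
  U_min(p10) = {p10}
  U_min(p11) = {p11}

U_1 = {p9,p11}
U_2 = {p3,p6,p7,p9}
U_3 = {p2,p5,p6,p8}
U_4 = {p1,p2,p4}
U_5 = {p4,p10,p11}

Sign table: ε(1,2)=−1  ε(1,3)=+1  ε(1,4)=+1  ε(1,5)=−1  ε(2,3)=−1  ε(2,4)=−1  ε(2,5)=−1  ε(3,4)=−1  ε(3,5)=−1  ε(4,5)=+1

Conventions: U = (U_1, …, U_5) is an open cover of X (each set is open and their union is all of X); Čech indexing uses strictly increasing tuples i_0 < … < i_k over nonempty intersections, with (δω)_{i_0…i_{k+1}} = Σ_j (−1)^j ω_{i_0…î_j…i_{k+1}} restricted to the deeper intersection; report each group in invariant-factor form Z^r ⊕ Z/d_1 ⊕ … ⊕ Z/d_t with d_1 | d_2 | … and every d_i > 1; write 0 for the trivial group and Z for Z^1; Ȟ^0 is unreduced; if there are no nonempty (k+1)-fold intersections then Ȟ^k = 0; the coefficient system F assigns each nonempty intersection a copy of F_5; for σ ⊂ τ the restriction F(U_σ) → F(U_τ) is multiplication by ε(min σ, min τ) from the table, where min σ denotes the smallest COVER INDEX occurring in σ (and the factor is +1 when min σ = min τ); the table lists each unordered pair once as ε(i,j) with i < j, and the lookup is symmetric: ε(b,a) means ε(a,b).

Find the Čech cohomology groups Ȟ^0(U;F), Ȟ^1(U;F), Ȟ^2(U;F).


Ȟ^0 ≅ Z/5, Ȟ^1 ≅ Z/5 and Ȟ^2 ≅ 0

intersection data:
  U12={p9} U15={p11} U23={p6} U34={p2} U45={p4}
C dims 5,5; δ0: rk_F5 4
Ȟ^0 = (5 − 4) − 0 = 1, so Ȟ^0 ≅ Z/5
Ȟ^1 = (5 − 0) − 4 = 1, so Ȟ^1 ≅ Z/5
Ȟ^2 = (0 − 0) − 0 = 0, so Ȟ^2 ≅ 0


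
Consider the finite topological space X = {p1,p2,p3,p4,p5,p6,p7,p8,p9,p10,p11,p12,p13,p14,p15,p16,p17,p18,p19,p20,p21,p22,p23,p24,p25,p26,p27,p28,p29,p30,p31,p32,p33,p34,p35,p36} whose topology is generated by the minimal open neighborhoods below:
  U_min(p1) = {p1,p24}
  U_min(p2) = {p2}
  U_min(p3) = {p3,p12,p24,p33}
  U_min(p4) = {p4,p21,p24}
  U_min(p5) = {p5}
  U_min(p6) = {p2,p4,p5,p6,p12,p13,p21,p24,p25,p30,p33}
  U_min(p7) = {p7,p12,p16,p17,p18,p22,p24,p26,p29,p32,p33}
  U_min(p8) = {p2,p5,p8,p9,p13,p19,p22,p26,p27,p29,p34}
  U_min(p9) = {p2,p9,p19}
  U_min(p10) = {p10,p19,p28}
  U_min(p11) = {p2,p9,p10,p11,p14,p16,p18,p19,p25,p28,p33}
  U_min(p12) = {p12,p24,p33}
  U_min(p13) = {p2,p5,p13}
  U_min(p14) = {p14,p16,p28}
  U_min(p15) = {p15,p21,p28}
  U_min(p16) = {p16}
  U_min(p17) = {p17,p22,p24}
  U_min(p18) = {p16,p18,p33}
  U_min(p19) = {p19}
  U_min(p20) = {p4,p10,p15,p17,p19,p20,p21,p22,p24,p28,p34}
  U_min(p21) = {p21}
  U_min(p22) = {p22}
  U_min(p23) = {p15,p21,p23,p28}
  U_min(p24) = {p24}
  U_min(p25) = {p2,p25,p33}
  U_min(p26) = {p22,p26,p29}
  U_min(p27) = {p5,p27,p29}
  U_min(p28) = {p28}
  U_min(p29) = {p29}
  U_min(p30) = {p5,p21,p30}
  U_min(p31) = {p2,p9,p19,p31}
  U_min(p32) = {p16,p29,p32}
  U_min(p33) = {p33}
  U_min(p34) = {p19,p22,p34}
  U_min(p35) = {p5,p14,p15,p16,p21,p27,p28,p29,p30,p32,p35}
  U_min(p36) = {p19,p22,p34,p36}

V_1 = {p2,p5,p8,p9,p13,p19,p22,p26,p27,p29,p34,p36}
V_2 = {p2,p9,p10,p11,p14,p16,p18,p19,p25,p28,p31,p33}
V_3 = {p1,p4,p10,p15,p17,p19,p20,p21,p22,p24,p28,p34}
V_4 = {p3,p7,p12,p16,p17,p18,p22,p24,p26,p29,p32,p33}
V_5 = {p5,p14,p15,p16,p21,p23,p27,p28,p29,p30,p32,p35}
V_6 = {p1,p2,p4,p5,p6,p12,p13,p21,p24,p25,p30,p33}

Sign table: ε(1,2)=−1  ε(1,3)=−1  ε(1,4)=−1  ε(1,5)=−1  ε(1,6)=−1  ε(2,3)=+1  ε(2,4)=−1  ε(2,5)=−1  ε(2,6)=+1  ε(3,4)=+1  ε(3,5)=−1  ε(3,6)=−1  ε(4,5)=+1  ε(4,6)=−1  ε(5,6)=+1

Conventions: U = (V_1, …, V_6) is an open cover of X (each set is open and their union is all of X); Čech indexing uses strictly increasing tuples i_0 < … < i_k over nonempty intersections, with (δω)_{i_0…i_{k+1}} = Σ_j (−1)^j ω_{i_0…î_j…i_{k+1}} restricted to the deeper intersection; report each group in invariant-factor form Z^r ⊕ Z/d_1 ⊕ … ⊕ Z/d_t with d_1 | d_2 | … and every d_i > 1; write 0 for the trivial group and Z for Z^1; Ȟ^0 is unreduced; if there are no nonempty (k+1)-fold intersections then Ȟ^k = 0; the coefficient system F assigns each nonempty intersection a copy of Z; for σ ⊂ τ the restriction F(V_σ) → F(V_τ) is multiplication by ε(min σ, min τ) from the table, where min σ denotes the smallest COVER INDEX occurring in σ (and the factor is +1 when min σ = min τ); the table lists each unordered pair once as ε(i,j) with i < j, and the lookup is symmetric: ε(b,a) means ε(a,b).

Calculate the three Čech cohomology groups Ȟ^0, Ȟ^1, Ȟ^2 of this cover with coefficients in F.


Ȟ^0 ≅ 0, Ȟ^1 ≅ Z/2, Ȟ^2 ≅ Z

nonempty intersections:
  V12={p2,p9,p19} V13={p19,p22,p34} V14={p22,p26,p29} V15={p5,p27,p29} V16={p2,p5,p13} V23={p10,p19,p28} V24={p16,p18,p33} V25={p14,p16,p28} V26={p2,p25,p33} V34={p17,p22,p24} V35={p15,p21,p28} V36={p1,p4,p21,p24} V45={p16,p29,p32} V46={p12,p24,p33} V56={p5,p21,p30}
  V123={p19} V126={p2} V134={p22} V145={p29} V156={p5} V235={p28} V245={p16} V246={p33} V346={p24} V356={p21}
C dims 6,15,10; δ0: rk 6, SNF 1^5·2; δ1: rk 9, SNF 1^9
Ȟ^0: (6−6)−0=0 ⇒ 0
Ȟ^1: (15−9)−6=0 plus torsion [2] ⇒ Z/2
Ȟ^2: (10−0)−9=1 ⇒ Z


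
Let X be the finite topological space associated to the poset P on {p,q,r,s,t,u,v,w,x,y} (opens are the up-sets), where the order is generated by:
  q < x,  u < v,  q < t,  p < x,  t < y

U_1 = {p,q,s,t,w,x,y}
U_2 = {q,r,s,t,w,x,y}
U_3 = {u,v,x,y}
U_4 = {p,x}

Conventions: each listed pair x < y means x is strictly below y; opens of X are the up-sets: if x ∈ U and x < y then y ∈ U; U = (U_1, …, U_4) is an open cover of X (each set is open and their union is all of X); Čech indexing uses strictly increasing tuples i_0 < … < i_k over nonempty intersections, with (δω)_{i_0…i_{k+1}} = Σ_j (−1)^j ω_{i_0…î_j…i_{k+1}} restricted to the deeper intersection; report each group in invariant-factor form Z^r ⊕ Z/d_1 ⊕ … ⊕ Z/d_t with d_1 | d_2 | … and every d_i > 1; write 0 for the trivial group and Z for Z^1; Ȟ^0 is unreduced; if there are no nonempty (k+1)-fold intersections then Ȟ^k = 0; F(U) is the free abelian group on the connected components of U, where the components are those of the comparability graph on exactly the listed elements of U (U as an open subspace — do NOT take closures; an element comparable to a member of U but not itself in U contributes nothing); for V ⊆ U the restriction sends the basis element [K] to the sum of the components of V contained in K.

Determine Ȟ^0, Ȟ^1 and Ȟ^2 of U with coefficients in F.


nonempty intersections:
  U12={q,s,t,w,x,y} U13={x,y} U14={p,x} U23={x,y} U24={x} U34={x}
  U123={x,y} U124={x} U134={x} U234={x}
  U1234={x}
components per intersection:
  U1: {p,q,t,x,y} {s} {w}
  U2: {q,t,x,y} {r} {s} {w}
  U3: {u,v} {x} {y}
  U4: {p,x}
  U12: {q,t,x,y} {s} {w}
  U13: {x} {y}
  U14: {p,x}
  U23: {x} {y}
  U24: {x}
  U34: {x}
  U123: {x} {y}
  U124: {x}
  U134: {x}
  U234: {x}
  U1234: {x}
C dims 11,10,5,1; δ0: rk 6, SNF 1^6; δ1: rk 4, SNF 1^4; δ2: rk 1, SNF 1^1
Ȟ^0: (11−6)−0=5 ⇒ Z^5
Ȟ^1: (10−4)−6=0 ⇒ 0
Ȟ^2: (5−1)−4=0 ⇒ 0

Ȟ^0(U;F) ≅ Z^5, Ȟ^1(U;F) ≅ 0, Ȟ^2(U;F) ≅ 0


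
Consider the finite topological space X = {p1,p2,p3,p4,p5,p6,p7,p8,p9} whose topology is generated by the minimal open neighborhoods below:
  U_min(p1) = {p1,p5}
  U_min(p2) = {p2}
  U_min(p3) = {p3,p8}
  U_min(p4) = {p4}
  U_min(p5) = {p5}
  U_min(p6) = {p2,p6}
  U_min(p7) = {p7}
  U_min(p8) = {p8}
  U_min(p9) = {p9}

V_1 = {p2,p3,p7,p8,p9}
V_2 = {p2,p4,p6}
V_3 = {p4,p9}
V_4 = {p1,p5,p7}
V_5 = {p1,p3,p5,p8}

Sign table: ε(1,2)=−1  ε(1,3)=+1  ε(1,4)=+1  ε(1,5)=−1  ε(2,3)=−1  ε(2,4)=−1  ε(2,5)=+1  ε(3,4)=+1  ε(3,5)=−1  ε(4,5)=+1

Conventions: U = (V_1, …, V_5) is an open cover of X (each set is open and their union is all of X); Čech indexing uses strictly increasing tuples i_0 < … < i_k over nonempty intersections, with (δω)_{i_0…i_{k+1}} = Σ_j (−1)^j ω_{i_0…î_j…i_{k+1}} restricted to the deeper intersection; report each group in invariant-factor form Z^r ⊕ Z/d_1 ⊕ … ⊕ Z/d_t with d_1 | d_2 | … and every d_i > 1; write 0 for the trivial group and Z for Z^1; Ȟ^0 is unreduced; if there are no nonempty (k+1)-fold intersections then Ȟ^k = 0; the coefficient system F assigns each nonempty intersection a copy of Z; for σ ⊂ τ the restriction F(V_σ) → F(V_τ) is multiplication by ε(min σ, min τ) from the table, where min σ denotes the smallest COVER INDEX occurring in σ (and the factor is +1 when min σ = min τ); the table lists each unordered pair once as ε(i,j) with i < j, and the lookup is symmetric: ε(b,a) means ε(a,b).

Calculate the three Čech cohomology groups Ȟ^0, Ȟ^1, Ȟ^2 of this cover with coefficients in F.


nerve of the cover:
  V12={p2} V13={p9} V14={p7} V15={p3,p8} V23={p4} V45={p1,p5}
C dims 5,6; δ0: rk 5, SNF 1^4·2
Ȟ^0 = (5 − 5) − 0 = 0, so Ȟ^0 ≅ 0
Ȟ^1 = (6 − 0) − 5 = 1 plus torsion [2], so Ȟ^1 ≅ Z ⊕ Z/2
Ȟ^2 = (0 − 0) − 0 = 0, so Ȟ^2 ≅ 0

Ȟ^0 ≅ 0,  Ȟ^1 ≅ Z ⊕ Z/2,  Ȟ^2 ≅ 0


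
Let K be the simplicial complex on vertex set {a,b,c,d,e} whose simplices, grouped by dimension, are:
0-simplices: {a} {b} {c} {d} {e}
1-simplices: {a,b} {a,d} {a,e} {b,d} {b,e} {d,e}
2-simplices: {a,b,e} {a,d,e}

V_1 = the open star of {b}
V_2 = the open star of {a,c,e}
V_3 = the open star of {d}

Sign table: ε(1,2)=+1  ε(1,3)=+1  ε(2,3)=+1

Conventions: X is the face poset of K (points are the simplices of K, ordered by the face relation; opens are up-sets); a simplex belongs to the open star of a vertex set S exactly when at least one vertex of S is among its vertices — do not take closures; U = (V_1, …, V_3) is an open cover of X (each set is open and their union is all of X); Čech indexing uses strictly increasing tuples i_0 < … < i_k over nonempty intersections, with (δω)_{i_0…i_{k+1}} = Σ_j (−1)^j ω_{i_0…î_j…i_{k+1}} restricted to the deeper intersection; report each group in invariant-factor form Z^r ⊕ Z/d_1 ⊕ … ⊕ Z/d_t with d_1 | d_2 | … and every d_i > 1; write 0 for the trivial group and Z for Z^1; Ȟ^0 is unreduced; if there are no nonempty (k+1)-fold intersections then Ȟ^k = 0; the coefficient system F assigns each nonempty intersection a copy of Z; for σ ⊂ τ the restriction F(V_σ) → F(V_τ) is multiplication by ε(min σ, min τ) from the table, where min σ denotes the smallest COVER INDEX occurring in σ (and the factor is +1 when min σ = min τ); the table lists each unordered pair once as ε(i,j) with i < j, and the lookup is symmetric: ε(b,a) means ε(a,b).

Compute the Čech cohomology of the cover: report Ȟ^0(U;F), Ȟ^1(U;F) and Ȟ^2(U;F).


Ȟ^0(U;F) ≅ Z; Ȟ^1(U;F) ≅ Z; Ȟ^2(U;F) ≅ 0

cover nerve:
  V1={{b},{a,b},{b,d},{b,e},{a,b,e}} V2={{a},{c},{e},{a,b},{a,d},{a,e},{b,e},{d,e},{a,b,e},{a,d,e}} V3={{d},{a,d},{b,d},{d,e},{a,d,e}}
  V12={{a,b},{b,e},{a,b,e}} V13={{b,d}} V23={{a,d},{d,e},{a,d,e}}
C dims 3,3; δ0: rk 2, SNF 1^2
Ȟ^0: (3−2)−0=1 ⇒ Z
Ȟ^1: (3−0)−2=1 ⇒ Z
Ȟ^2: (0−0)−0=0 ⇒ 0


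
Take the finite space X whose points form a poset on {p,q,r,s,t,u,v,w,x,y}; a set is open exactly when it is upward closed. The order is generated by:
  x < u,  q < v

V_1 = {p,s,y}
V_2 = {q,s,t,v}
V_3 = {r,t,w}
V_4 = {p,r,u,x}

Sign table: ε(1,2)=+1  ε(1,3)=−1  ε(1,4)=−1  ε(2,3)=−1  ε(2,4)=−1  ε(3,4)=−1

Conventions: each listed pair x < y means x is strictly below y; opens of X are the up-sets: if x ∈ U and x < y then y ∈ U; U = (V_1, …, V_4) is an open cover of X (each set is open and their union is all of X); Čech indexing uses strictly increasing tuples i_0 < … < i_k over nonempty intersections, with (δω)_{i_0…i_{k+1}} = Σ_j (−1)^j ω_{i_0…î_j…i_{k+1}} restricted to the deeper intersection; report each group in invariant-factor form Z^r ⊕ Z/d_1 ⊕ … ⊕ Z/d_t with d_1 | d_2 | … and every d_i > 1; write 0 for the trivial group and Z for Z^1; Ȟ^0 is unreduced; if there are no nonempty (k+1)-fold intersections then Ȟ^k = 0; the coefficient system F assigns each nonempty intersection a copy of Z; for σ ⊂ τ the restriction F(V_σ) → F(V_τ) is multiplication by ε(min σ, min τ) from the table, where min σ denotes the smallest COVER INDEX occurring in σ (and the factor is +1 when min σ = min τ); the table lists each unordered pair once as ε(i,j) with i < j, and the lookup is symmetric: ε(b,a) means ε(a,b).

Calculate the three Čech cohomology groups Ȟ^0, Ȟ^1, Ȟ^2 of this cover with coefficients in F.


nonempty intersections:
  V12={s} V14={p} V23={t} V34={r}
C dims 4,4; δ0: rk 4, SNF 1^3·2
Ȟ^0: (4−4)−0=0 ⇒ 0
Ȟ^1: (4−0)−4=0 plus torsion [2] ⇒ Z/2
Ȟ^2: (0−0)−0=0 ⇒ 0

Ȟ^0 ≅ 0,  Ȟ^1 ≅ Z/2,  Ȟ^2 ≅ 0


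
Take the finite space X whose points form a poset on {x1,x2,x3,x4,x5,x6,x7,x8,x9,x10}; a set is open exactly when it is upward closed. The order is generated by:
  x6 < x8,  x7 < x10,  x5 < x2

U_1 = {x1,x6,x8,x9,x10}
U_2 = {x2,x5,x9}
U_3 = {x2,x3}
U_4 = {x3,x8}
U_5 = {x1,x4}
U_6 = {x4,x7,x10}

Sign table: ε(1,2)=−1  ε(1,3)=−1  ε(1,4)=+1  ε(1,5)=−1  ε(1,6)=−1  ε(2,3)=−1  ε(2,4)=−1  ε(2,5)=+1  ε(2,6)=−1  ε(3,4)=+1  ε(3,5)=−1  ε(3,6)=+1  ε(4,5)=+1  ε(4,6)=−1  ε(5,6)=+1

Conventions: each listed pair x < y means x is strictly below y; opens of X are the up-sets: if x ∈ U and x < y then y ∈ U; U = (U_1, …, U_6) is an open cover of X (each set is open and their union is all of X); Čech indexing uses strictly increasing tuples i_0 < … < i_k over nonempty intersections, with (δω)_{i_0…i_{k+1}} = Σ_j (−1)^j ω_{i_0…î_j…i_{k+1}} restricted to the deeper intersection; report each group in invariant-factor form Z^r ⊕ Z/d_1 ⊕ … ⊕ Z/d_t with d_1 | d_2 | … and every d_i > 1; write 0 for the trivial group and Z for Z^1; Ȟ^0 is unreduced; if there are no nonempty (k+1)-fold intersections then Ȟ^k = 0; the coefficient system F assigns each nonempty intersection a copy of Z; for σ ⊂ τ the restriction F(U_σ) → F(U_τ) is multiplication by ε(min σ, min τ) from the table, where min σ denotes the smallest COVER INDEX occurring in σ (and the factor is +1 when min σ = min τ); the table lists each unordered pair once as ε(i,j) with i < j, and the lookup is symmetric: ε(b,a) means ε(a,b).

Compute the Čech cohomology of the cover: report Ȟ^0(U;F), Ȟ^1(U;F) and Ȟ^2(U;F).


nonempty overlaps:
  U12={x9} U14={x8} U15={x1} U16={x10} U23={x2} U34={x3} U56={x4}
C dims 6,7; δ0: rk 5, SNF 1^5
degree 0: 6−5−0 = 1 → Ȟ^0 ≅ Z
degree 1: 7−0−5 = 2 → Ȟ^1 ≅ Z^2
degree 2: 0−0−0 = 0 → Ȟ^2 ≅ 0

Ȟ^0(U;F) ≅ Z; Ȟ^1(U;F) ≅ Z^2; Ȟ^2(U;F) ≅ 0


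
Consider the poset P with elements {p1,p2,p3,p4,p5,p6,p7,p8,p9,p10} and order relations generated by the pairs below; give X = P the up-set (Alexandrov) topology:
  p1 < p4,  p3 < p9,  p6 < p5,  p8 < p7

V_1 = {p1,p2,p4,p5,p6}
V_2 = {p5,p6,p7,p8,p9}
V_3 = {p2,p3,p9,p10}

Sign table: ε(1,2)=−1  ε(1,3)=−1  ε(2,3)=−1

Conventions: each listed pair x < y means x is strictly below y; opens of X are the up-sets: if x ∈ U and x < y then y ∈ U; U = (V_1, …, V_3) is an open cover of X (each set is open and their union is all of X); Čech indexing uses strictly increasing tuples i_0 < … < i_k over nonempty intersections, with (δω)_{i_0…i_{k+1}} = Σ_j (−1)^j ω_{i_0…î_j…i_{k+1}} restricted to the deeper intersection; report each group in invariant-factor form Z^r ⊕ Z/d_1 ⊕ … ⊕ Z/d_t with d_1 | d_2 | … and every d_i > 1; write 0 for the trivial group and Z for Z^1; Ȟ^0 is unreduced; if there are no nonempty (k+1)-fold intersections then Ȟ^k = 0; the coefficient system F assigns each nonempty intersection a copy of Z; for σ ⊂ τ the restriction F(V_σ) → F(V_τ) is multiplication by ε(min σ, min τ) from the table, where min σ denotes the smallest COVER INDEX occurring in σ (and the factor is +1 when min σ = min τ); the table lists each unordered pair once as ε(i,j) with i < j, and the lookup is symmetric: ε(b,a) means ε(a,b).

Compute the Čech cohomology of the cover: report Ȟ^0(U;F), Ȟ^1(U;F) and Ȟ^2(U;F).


Ȟ^0 ≅ 0, Ȟ^1 ≅ Z/2, Ȟ^2 ≅ 0

nonempty intersections:
  V12={p5,p6} V13={p2} V23={p9}
C dims 3,3; δ0: rk 3, SNF 1^2·2
Ȟ^0: (3−3)−0=0 ⇒ 0
Ȟ^1: (3−0)−3=0 plus torsion [2] ⇒ Z/2
Ȟ^2: (0−0)−0=0 ⇒ 0


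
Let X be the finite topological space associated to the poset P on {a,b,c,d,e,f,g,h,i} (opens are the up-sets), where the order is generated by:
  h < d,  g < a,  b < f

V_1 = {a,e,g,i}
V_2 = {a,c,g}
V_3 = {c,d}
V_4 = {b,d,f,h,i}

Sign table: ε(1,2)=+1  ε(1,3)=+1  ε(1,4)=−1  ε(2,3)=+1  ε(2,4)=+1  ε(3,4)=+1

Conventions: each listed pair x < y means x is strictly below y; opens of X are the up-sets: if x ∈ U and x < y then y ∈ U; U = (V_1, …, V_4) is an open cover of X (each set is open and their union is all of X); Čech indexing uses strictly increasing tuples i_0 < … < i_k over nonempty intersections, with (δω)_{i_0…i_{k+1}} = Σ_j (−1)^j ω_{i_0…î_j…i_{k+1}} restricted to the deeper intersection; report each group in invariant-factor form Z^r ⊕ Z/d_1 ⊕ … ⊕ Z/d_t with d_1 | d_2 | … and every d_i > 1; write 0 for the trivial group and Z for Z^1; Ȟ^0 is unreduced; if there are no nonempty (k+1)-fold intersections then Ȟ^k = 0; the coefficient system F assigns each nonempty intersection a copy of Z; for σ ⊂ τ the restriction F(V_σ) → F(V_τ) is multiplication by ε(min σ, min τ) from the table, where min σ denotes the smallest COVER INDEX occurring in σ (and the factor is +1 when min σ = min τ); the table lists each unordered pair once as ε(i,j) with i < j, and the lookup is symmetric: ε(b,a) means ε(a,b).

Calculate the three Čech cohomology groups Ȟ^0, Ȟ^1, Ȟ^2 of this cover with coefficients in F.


cover nerve:
  V12={a,g} V14={i} V23={c} V34={d}
C dims 4,4; δ0: rk 4, SNF 1^3·2
Ȟ^0: (4−4)−0=0 ⇒ 0
Ȟ^1: (4−0)−4=0 plus torsion [2] ⇒ Z/2
Ȟ^2: (0−0)−0=0 ⇒ 0

Ȟ^0 ≅ 0, Ȟ^1 ≅ Z/2, Ȟ^2 ≅ 0


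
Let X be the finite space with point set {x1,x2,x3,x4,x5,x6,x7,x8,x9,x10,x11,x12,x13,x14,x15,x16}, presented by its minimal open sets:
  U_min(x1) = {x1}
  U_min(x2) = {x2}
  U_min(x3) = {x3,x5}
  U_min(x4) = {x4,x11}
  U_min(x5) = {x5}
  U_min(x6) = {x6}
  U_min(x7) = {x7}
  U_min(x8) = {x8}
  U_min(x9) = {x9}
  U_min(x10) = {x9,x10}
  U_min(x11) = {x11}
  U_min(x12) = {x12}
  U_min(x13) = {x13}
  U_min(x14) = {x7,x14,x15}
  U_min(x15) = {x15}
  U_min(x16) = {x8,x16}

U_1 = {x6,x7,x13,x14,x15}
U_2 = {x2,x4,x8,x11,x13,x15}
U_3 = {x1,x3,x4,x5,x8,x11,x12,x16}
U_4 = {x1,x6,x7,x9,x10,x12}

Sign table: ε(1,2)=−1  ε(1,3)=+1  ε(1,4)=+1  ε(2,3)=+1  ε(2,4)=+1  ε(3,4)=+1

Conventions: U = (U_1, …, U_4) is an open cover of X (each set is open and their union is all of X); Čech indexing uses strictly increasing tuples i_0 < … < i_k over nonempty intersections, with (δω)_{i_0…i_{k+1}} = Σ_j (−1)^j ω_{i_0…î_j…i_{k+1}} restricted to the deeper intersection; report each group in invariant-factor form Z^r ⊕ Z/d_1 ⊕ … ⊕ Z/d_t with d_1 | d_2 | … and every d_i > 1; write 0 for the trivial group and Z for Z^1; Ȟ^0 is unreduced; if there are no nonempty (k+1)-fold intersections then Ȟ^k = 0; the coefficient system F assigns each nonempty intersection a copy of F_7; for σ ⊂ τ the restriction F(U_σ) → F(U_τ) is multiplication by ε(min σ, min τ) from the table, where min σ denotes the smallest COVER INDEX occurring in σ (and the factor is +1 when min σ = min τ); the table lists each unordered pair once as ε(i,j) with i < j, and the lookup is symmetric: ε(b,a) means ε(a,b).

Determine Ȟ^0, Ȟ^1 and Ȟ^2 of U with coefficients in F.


Ȟ^0 ≅ 0; Ȟ^1 ≅ 0; Ȟ^2 ≅ 0

intersection data:
  U12={x13,x15} U14={x6,x7} U23={x4,x8,x11} U34={x1,x12}
C dims 4,4; δ0: rk_F7 4
Ȟ^0 = (4 − 4) − 0 = 0, so Ȟ^0 ≅ 0
Ȟ^1 = (4 − 0) − 4 = 0, so Ȟ^1 ≅ 0
Ȟ^2 = (0 − 0) − 0 = 0, so Ȟ^2 ≅ 0


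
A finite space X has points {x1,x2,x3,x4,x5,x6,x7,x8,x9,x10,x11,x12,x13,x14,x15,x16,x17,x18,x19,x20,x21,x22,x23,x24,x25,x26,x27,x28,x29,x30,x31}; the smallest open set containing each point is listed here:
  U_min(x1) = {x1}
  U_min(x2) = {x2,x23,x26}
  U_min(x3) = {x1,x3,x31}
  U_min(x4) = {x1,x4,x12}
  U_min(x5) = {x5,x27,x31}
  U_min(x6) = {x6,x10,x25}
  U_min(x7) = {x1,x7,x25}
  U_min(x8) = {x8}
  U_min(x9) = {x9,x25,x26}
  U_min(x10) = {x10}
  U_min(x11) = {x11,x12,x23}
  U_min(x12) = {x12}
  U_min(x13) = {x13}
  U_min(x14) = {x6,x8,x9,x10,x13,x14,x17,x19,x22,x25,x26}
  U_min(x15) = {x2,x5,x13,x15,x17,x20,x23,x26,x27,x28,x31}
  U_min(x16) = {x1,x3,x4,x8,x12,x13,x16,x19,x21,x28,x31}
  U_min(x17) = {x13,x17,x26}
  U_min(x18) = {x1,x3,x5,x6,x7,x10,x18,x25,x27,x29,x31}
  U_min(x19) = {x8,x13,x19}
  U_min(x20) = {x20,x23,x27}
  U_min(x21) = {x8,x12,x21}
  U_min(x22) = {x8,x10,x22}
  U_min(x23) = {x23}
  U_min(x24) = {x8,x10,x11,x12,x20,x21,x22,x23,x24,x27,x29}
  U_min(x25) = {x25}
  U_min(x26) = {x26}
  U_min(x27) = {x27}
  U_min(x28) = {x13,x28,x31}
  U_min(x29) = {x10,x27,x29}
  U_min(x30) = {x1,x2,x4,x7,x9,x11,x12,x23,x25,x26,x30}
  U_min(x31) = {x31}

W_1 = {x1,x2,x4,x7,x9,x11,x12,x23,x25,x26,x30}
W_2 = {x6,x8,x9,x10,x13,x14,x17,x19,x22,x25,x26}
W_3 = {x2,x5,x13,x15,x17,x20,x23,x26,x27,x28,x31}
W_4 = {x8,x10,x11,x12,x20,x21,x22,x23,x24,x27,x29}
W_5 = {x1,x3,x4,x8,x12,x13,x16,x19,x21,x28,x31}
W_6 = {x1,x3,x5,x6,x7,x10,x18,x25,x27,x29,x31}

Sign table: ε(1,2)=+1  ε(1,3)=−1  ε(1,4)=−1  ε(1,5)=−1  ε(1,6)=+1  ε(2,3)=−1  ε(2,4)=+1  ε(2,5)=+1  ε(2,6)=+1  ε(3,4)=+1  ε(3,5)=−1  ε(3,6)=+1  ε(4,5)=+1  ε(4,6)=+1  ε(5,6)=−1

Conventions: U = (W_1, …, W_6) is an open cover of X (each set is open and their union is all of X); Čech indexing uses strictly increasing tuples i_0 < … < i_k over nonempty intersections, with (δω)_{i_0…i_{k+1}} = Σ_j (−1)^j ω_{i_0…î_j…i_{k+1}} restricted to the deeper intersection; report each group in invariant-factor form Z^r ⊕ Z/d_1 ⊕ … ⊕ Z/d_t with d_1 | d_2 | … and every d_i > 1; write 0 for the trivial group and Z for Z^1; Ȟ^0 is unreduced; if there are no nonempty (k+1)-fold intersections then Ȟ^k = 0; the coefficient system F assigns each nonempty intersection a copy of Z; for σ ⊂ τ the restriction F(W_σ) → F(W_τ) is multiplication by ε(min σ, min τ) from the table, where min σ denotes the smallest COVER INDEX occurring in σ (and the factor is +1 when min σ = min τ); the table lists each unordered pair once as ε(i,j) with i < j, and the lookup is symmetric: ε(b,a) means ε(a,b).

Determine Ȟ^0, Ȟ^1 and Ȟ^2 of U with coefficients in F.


Ȟ^0(U;F) ≅ 0, Ȟ^1(U;F) ≅ Z/2 and Ȟ^2(U;F) ≅ Z

nonempty intersections:
  W12={x9,x25,x26} W13={x2,x23,x26} W14={x11,x12,x23} W15={x1,x4,x12} W16={x1,x7,x25} W23={x13,x17,x26} W24={x8,x10,x22} W25={x8,x13,x19} W26={x6,x10,x25} W34={x20,x23,x27} W35={x13,x28,x31} W36={x5,x27,x31} W45={x8,x12,x21} W46={x10,x27,x29} W56={x1,x3,x31}
  W123={x26} W126={x25} W134={x23} W145={x12} W156={x1} W235={x13} W245={x8} W246={x10} W346={x27} W356={x31}
C dims 6,15,10; δ0: rk 6, SNF 1^5·2; δ1: rk 9, SNF 1^9
Ȟ^0: (6−6)−0=0 ⇒ 0
Ȟ^1: (15−9)−6=0 plus torsion [2] ⇒ Z/2
Ȟ^2: (10−0)−9=1 ⇒ Z


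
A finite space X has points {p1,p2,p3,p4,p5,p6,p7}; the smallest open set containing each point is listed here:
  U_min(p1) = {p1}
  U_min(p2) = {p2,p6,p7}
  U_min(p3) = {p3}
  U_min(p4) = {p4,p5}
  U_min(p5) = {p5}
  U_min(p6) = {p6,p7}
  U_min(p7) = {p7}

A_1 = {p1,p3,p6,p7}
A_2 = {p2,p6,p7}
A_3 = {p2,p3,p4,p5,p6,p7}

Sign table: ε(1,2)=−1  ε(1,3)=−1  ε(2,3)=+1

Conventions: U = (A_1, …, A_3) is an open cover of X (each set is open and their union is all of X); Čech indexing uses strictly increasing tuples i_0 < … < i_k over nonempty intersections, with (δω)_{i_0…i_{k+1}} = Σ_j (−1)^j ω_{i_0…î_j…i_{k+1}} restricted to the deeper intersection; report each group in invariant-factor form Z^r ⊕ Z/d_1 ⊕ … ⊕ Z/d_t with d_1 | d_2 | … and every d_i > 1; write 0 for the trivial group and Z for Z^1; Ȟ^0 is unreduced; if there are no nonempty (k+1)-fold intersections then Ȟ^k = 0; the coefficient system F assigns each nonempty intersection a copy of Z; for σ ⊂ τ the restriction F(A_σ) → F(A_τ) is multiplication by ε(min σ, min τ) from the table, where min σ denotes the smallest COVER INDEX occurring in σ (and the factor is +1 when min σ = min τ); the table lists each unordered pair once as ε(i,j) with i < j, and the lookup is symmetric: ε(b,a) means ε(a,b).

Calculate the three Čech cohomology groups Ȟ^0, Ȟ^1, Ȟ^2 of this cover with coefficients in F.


Ȟ^0 ≅ Z,  Ȟ^1 ≅ 0,  Ȟ^2 ≅ 0

intersection data:
  A12={p6,p7} A13={p3,p6,p7} A23={p2,p6,p7}
  A123={p6,p7}
C dims 3,3,1; δ0: rk 2, SNF 1^2; δ1: rk 1, SNF 1^1
Ȟ^0 = (3 − 2) − 0 = 1, so Ȟ^0 ≅ Z
Ȟ^1 = (3 − 1) − 2 = 0, so Ȟ^1 ≅ 0
Ȟ^2 = (1 − 0) − 1 = 0, so Ȟ^2 ≅ 0


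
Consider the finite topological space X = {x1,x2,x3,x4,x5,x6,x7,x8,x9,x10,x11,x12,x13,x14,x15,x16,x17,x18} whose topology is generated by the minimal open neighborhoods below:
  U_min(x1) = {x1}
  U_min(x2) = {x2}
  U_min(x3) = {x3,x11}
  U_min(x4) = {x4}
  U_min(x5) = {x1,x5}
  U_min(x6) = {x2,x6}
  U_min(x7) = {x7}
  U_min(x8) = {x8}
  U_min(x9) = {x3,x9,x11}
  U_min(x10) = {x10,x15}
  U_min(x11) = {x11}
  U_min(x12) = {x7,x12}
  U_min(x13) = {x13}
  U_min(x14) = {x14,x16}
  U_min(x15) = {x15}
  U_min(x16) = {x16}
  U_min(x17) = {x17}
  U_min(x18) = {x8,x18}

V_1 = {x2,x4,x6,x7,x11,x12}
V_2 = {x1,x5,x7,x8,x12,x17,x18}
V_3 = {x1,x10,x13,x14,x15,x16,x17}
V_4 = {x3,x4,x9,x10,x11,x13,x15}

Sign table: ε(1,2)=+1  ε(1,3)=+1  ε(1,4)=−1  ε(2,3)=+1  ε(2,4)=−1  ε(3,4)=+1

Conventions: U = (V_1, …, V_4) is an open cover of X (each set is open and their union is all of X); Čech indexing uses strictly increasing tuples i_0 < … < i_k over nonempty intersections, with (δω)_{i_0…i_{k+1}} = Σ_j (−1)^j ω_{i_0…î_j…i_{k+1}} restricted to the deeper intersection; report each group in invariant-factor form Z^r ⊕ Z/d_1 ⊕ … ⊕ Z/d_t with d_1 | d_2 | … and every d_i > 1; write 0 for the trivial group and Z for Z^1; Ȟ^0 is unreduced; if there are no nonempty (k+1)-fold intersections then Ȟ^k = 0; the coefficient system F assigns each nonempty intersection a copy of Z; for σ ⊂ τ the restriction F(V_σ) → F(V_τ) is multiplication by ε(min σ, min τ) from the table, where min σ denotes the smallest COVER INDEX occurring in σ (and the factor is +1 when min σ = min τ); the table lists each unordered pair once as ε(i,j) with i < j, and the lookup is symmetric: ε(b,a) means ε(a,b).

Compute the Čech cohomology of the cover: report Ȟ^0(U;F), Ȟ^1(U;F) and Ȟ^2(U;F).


Ȟ^0 = 0, Ȟ^1 = Z/2 and Ȟ^2 = 0

cover nerve:
  V12={x7,x12} V14={x4,x11} V23={x1,x17} V34={x10,x13,x15}
C dims 4,4; δ0: rk 4, SNF 1^3·2
Ȟ^0: (4−4)−0=0 ⇒ 0
Ȟ^1: (4−0)−4=0 plus torsion [2] ⇒ Z/2
Ȟ^2: (0−0)−0=0 ⇒ 0


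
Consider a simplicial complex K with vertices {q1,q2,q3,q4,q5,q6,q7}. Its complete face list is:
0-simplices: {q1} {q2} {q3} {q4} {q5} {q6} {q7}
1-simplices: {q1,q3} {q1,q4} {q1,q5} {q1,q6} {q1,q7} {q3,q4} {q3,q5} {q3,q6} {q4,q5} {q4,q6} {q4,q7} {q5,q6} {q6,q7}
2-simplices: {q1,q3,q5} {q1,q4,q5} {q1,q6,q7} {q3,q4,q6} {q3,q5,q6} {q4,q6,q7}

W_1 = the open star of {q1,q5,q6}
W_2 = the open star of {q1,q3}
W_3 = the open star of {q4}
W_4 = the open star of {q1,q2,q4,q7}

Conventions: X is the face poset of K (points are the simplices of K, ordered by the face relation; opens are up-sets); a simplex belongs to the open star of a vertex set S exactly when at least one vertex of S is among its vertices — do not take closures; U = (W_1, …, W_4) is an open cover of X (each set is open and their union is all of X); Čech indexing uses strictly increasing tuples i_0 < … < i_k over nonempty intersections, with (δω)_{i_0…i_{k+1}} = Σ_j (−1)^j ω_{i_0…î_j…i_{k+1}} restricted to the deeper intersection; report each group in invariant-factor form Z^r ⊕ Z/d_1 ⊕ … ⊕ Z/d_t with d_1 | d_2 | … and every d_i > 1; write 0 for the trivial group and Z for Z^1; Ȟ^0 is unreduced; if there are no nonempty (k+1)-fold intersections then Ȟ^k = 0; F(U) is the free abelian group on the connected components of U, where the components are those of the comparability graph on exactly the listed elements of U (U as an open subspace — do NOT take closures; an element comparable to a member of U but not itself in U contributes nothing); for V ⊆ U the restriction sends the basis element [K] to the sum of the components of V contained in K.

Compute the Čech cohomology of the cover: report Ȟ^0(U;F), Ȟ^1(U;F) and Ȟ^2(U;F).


Ȟ^0 ≅ Z^2, Ȟ^1 ≅ 0 and Ȟ^2 ≅ 0

nonempty intersections:
  W1={{q1},{q5},{q6},{q1,q3},{q1,q4},{q1,q5},{q1,q6},{q1,q7},{q3,q5},{q3,q6},{q4,q5},{q4,q6},{q5,q6},{q6,q7},{q1,q3,q5},{q1,q4,q5},{q1,q6,q7},{q3,q4,q6},{q3,q5,q6},{q4,q6,q7}} W2={{q1},{q3},{q1,q3},{q1,q4},{q1,q5},{q1,q6},{q1,q7},{q3,q4},{q3,q5},{q3,q6},{q1,q3,q5},{q1,q4,q5},{q1,q6,q7},{q3,q4,q6},{q3,q5,q6}} W3={{q4},{q1,q4},{q3,q4},{q4,q5},{q4,q6},{q4,q7},{q1,q4,q5},{q3,q4,q6},{q4,q6,q7}} W4={{q1},{q2},{q4},{q7},{q1,q3},{q1,q4},{q1,q5},{q1,q6},{q1,q7},{q3,q4},{q4,q5},{q4,q6},{q4,q7},{q6,q7},{q1,q3,q5},{q1,q4,q5},{q1,q6,q7},{q3,q4,q6},{q4,q6,q7}}
  W12={{q1},{q1,q3},{q1,q4},{q1,q5},{q1,q6},{q1,q7},{q3,q5},{q3,q6},{q1,q3,q5},{q1,q4,q5},{q1,q6,q7},{q3,q4,q6},{q3,q5,q6}} W13={{q1,q4},{q4,q5},{q4,q6},{q1,q4,q5},{q3,q4,q6},{q4,q6,q7}} W14={{q1},{q1,q3},{q1,q4},{q1,q5},{q1,q6},{q1,q7},{q4,q5},{q4,q6},{q6,q7},{q1,q3,q5},{q1,q4,q5},{q1,q6,q7},{q3,q4,q6},{q4,q6,q7}} W23={{q1,q4},{q3,q4},{q1,q4,q5},{q3,q4,q6}} W24={{q1},{q1,q3},{q1,q4},{q1,q5},{q1,q6},{q1,q7},{q3,q4},{q1,q3,q5},{q1,q4,q5},{q1,q6,q7},{q3,q4,q6}} W34={{q4},{q1,q4},{q3,q4},{q4,q5},{q4,q6},{q4,q7},{q1,q4,q5},{q3,q4,q6},{q4,q6,q7}}
  W123={{q1,q4},{q1,q4,q5},{q3,q4,q6}} W124={{q1},{q1,q3},{q1,q4},{q1,q5},{q1,q6},{q1,q7},{q1,q3,q5},{q1,q4,q5},{q1,q6,q7},{q3,q4,q6}} W134={{q1,q4},{q4,q5},{q4,q6},{q1,q4,q5},{q3,q4,q6},{q4,q6,q7}} W234={{q1,q4},{q3,q4},{q1,q4,q5},{q3,q4,q6}}
  W1234={{q1,q4},{q1,q4,q5},{q3,q4,q6}}
components per intersection:
  W1: {{q1},{q5},{q6},{q1,q3},{q1,q4},{q1,q5},{q1,q6},{q1,q7},{q3,q5},{q3,q6},{q4,q5},{q4,q6},{q5,q6},{q6,q7},{q1,q3,q5},{q1,q4,q5},{q1,q6,q7},{q3,q4,q6},{q3,q5,q6},{q4,q6,q7}}
  W2: {{q1},{q3},{q1,q3},{q1,q4},{q1,q5},{q1,q6},{q1,q7},{q3,q4},{q3,q5},{q3,q6},{q1,q3,q5},{q1,q4,q5},{q1,q6,q7},{q3,q4,q6},{q3,q5,q6}}
  W3: {{q4},{q1,q4},{q3,q4},{q4,q5},{q4,q6},{q4,q7},{q1,q4,q5},{q3,q4,q6},{q4,q6,q7}}
  W4: {{q1},{q4},{q7},{q1,q3},{q1,q4},{q1,q5},{q1,q6},{q1,q7},{q3,q4},{q4,q5},{q4,q6},{q4,q7},{q6,q7},{q1,q3,q5},{q1,q4,q5},{q1,q6,q7},{q3,q4,q6},{q4,q6,q7}} {{q2}}
  W12: {{q1},{q1,q3},{q1,q4},{q1,q5},{q1,q6},{q1,q7},{q3,q5},{q3,q6},{q1,q3,q5},{q1,q4,q5},{q1,q6,q7},{q3,q4,q6},{q3,q5,q6}}
  W13: {{q1,q4},{q4,q5},{q1,q4,q5}} {{q4,q6},{q3,q4,q6},{q4,q6,q7}}
  W14: {{q1},{q1,q3},{q1,q4},{q1,q5},{q1,q6},{q1,q7},{q4,q5},{q4,q6},{q6,q7},{q1,q3,q5},{q1,q4,q5},{q1,q6,q7},{q3,q4,q6},{q4,q6,q7}}
  W23: {{q1,q4},{q1,q4,q5}} {{q3,q4},{q3,q4,q6}}
  W24: {{q1},{q1,q3},{q1,q4},{q1,q5},{q1,q6},{q1,q7},{q1,q3,q5},{q1,q4,q5},{q1,q6,q7}} {{q3,q4},{q3,q4,q6}}
  W34: {{q4},{q1,q4},{q3,q4},{q4,q5},{q4,q6},{q4,q7},{q1,q4,q5},{q3,q4,q6},{q4,q6,q7}}
  W123: {{q1,q4},{q1,q4,q5}} {{q3,q4,q6}}
  W124: {{q1},{q1,q3},{q1,q4},{q1,q5},{q1,q6},{q1,q7},{q1,q3,q5},{q1,q4,q5},{q1,q6,q7}} {{q3,q4,q6}}
  W134: {{q1,q4},{q4,q5},{q1,q4,q5}} {{q4,q6},{q3,q4,q6},{q4,q6,q7}}
  W234: {{q1,q4},{q1,q4,q5}} {{q3,q4},{q3,q4,q6}}
  W1234: {{q1,q4},{q1,q4,q5}} {{q3,q4,q6}}
C dims 5,9,8,2; δ0: rk 3, SNF 1^3; δ1: rk 6, SNF 1^6; δ2: rk 2, SNF 1^2
Ȟ^0: (5−3)−0=2 ⇒ Z^2
Ȟ^1: (9−6)−3=0 ⇒ 0
Ȟ^2: (8−2)−6=0 ⇒ 0


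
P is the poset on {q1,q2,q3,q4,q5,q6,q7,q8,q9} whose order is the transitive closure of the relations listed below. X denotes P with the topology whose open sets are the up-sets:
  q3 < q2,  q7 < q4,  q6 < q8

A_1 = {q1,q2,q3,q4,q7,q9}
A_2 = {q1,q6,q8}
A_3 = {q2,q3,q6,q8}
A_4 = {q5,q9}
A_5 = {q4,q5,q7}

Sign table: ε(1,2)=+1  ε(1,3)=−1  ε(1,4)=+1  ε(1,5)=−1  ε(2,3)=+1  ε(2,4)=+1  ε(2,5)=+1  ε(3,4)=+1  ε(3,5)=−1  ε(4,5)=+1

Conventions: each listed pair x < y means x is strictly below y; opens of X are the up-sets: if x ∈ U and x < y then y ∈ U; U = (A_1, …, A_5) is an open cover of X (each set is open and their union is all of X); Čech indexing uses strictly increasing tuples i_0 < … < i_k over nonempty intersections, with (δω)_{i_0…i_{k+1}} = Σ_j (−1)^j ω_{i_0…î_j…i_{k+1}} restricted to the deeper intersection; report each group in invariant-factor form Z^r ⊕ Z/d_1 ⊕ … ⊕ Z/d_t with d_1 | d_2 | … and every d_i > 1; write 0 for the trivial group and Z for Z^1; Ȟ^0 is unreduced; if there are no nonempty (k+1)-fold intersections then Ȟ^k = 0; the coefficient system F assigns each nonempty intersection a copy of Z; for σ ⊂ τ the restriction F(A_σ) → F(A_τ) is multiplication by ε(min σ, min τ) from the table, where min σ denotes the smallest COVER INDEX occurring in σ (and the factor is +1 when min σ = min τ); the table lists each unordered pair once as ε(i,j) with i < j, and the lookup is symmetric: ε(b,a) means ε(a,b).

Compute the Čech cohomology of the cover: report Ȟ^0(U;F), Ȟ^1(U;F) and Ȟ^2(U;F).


nerve of the cover:
  A12={q1} A13={q2,q3} A14={q9} A15={q4,q7} A23={q6,q8} A45={q5}
C dims 5,6; δ0: rk 5, SNF 1^4·2
Ȟ^0 = (5 − 5) − 0 = 0, so Ȟ^0 ≅ 0
Ȟ^1 = (6 − 0) − 5 = 1 plus torsion [2], so Ȟ^1 ≅ Z ⊕ Z/2
Ȟ^2 = (0 − 0) − 0 = 0, so Ȟ^2 ≅ 0

Ȟ^0(U;F) ≅ 0; Ȟ^1(U;F) ≅ Z ⊕ Z/2; Ȟ^2(U;F) ≅ 0


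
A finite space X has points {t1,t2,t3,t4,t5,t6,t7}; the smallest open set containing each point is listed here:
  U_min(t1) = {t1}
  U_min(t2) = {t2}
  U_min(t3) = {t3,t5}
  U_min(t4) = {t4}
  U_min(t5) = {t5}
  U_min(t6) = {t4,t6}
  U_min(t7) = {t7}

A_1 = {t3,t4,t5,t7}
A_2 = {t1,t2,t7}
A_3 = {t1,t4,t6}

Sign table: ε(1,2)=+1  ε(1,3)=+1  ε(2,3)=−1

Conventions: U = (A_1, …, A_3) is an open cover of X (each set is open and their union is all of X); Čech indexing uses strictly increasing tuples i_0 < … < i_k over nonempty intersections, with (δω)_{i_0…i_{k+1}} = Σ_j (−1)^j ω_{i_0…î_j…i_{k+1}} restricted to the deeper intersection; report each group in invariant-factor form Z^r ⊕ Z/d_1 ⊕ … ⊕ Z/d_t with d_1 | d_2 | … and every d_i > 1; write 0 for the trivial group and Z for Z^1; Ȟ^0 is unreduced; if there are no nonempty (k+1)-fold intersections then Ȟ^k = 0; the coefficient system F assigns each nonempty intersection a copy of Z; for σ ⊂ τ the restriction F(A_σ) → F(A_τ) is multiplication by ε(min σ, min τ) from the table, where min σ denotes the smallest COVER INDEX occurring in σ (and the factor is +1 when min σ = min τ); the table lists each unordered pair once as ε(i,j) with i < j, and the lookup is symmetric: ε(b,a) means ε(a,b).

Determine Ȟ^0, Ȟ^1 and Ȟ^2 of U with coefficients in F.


cover nerve:
  A12={t7} A13={t4} A23={t1}
C dims 3,3; δ0: rk 3, SNF 1^2·2
Ȟ^0: (3−3)−0=0 ⇒ 0
Ȟ^1: (3−0)−3=0 plus torsion [2] ⇒ Z/2
Ȟ^2: (0−0)−0=0 ⇒ 0

Ȟ^0(U;F) ≅ 0; Ȟ^1(U;F) ≅ Z/2; Ȟ^2(U;F) ≅ 0
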